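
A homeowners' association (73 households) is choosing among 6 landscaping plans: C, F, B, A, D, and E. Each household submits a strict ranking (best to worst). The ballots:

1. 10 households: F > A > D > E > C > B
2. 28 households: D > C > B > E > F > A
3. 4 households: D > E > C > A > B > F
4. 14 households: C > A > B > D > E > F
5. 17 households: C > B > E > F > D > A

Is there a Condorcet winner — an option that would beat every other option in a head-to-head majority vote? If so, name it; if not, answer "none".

D vs C: 42–31 for D.
D vs F: 46–27 for D.
D vs B: 42–31 for D.
D vs A: 49–24 for D.
D vs E: 56–17 for D.
D beats every other option head-to-head.

D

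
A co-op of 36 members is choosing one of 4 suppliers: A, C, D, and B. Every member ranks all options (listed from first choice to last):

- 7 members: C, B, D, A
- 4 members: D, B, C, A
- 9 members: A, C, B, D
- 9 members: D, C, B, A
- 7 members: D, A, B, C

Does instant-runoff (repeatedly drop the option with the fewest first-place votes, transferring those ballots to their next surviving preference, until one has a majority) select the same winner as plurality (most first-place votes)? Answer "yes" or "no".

Instant-runoff — R1 A 9, C 7, D 20, B 0 (D winner). Winner: D.
Plurality — first-place votes: A 9, C 7, D 20, B 0. Winner: D.
The two methods agree.

yes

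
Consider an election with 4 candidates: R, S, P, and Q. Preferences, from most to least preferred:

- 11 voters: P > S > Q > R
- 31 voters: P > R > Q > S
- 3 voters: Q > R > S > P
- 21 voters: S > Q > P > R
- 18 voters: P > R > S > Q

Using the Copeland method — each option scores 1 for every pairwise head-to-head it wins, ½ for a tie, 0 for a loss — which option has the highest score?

P

R: beats S and Q; loses to P → score 2.
S: beats Q; loses to R and P → score 1.
P: beats R, S, and Q → score 3.
Q: loses to R, S, and P → score 0.
P has the best pairwise record.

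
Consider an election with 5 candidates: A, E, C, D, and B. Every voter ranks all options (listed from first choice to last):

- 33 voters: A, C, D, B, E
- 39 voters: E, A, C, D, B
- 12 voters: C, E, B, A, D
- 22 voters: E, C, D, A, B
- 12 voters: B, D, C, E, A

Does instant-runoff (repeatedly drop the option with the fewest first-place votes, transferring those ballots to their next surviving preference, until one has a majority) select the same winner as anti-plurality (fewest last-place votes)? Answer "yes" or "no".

Instant-runoff — R1 A 33, E 61, C 12, D 0, B 12 (E winner). Winner: E.
Anti-plurality — last-place votes: A 12, E 33, C 0, D 12, B 61. Winner: C.
The two methods disagree.

no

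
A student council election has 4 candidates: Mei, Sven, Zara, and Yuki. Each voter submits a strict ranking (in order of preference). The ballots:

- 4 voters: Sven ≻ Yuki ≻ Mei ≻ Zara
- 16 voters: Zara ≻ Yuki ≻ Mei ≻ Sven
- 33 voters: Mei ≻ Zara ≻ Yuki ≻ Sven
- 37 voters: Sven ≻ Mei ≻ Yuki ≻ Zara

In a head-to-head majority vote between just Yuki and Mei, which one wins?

Voters preferring Yuki to Mei: 20; preferring Mei to Yuki: 70.
Mei wins the head-to-head.

Mei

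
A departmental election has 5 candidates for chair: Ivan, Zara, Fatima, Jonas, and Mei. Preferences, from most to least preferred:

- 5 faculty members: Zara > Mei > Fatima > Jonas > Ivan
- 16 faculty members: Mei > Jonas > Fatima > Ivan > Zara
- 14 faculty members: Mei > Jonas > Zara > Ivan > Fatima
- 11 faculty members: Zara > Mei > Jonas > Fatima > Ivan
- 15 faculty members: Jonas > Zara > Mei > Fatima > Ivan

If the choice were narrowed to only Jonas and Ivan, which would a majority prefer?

Jonas

Voters preferring Jonas to Ivan: 61; preferring Ivan to Jonas: 0.
Jonas wins the head-to-head.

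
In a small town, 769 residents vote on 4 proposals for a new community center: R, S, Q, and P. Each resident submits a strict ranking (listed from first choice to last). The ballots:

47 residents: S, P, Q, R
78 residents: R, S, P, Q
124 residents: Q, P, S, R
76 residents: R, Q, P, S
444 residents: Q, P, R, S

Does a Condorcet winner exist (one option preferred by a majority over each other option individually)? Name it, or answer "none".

Q

Q vs R: 615–154 for Q.
Q vs S: 644–125 for Q.
Q vs P: 644–125 for Q.
Q beats every other option head-to-head.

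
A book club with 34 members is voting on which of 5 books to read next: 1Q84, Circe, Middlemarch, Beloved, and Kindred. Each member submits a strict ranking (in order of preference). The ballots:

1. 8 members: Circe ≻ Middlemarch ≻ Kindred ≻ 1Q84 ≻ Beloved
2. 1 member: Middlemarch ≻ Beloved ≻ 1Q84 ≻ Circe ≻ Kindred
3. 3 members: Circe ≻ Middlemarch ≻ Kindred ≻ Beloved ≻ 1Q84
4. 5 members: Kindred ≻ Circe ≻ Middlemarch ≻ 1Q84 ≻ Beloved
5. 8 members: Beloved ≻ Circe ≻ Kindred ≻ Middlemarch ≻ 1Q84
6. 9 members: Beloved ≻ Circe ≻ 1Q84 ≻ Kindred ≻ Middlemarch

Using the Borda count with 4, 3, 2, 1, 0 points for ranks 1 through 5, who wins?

1Q84: 8·1 + 1·2 + 3·0 + 5·1 + 8·0 + 9·2 = 33
Circe: 8·4 + 1·1 + 3·4 + 5·3 + 8·3 + 9·3 = 111
Middlemarch: 8·3 + 1·4 + 3·3 + 5·2 + 8·1 + 9·0 = 55
Beloved: 8·0 + 1·3 + 3·1 + 5·0 + 8·4 + 9·4 = 74
Kindred: 8·2 + 1·0 + 3·2 + 5·4 + 8·2 + 9·1 = 67
Circe has the highest Borda score (111).

Circe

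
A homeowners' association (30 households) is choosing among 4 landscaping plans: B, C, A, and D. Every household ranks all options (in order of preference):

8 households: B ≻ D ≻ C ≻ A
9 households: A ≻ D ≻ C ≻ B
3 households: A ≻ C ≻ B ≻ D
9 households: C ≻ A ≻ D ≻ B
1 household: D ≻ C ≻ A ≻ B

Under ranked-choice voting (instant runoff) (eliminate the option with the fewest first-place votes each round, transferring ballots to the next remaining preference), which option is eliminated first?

D

Round 1: B 8, C 9, A 12, D 1. Eliminate D.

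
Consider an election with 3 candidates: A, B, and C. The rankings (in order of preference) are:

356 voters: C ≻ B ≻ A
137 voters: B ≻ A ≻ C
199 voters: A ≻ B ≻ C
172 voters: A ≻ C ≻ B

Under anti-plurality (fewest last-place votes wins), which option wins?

B

Last-place votes: A 356, B 172, C 336.
B is ranked last by the fewest voters, so B wins.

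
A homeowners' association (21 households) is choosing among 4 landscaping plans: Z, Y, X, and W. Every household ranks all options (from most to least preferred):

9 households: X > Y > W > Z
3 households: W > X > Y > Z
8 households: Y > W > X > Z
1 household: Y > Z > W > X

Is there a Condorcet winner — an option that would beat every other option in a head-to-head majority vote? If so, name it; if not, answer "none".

none

Checking pairwise contests:
Y beats Z 21–0.
X beats Y 12–9.
W beats X 12–9.
Y beats W 18–3.
Every option loses at least one head-to-head, so there is no Condorcet winner.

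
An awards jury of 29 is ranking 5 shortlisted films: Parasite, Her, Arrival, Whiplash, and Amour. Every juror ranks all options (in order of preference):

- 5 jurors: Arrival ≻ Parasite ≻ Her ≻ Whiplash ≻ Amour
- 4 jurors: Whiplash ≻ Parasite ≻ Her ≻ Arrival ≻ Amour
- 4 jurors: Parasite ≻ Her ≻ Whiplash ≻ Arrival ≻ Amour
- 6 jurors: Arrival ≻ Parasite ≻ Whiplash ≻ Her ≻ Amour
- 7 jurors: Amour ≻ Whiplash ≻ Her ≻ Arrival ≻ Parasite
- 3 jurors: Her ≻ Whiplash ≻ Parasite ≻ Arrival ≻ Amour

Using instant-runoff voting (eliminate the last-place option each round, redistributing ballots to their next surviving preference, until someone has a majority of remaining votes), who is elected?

Whiplash

Round 1: Parasite 4, Her 3, Arrival 11, Whiplash 4, Amour 7. Eliminate Her.
Round 2: Parasite 4, Arrival 11, Whiplash 7, Amour 7. Eliminate Parasite.
Round 3: Arrival 11, Whiplash 11, Amour 7. Eliminate Amour.
Round 4: Arrival 11, Whiplash 18. Whiplash has a majority.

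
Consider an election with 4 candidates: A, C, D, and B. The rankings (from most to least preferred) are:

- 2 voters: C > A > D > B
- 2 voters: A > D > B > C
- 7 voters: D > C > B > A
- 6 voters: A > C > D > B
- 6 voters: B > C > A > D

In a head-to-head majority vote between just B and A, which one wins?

Voters preferring B to A: 13; preferring A to B: 10.
B wins the head-to-head.

B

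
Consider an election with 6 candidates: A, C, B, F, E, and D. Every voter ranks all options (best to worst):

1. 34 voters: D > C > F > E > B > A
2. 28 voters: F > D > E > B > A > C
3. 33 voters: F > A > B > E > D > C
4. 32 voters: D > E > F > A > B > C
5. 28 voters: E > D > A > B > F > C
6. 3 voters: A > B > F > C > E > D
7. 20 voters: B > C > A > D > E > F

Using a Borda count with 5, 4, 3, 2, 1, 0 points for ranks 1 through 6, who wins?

D

A: 34·0 + 28·1 + 33·4 + 32·2 + 28·3 + 3·5 + 20·3 = 383
C: 34·4 + 28·0 + 33·0 + 32·0 + 28·0 + 3·2 + 20·4 = 222
B: 34·1 + 28·2 + 33·3 + 32·1 + 28·2 + 3·4 + 20·5 = 389
F: 34·3 + 28·5 + 33·5 + 32·3 + 28·1 + 3·3 + 20·0 = 540
E: 34·2 + 28·3 + 33·2 + 32·4 + 28·5 + 3·1 + 20·1 = 509
D: 34·5 + 28·4 + 33·1 + 32·5 + 28·4 + 3·0 + 20·2 = 627
D has the highest Borda score (627).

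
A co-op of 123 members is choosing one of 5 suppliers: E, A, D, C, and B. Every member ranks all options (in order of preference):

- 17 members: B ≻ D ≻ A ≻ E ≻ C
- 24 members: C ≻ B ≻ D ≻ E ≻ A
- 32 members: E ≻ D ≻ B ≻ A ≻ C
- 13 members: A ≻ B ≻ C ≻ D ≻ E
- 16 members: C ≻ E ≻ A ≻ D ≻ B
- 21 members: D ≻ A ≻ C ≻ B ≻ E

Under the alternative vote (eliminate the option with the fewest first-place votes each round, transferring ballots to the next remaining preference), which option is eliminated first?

A

Round 1: E 32, A 13, D 21, C 40, B 17. Eliminate A.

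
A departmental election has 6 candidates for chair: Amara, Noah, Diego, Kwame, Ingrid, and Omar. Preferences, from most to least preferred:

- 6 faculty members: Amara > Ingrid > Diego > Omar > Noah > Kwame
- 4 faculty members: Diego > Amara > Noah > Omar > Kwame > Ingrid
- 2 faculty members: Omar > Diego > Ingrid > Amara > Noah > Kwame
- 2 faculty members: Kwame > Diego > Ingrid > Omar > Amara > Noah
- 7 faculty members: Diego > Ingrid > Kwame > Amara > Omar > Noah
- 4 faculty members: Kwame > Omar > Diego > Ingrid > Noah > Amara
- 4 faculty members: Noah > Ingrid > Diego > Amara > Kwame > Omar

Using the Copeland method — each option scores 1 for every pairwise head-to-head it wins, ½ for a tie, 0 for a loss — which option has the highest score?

Diego

Amara: beats Noah, Kwame, and Omar; loses to Diego and Ingrid → score 3.
Noah: beats Kwame; loses to Amara, Diego, Ingrid, and Omar → score 1.
Diego: beats Amara, Noah, Kwame, Ingrid, and Omar → score 5.
Kwame: beats Omar; loses to Amara, Noah, Diego, and Ingrid → score 1.
Ingrid: beats Amara, Noah, Kwame, and Omar; loses to Diego → score 4.
Omar: beats Noah; loses to Amara, Diego, Kwame, and Ingrid → score 1.
Diego has the best pairwise record.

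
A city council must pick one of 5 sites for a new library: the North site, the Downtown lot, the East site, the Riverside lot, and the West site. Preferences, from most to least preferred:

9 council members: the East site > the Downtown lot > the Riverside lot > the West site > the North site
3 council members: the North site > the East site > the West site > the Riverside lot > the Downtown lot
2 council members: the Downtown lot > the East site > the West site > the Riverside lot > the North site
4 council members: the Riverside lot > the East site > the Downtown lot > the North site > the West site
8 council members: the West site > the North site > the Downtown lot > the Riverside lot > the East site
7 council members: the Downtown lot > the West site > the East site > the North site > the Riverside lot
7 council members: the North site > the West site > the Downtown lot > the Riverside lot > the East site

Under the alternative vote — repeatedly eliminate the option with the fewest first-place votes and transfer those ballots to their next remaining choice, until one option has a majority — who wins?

the East site

Round 1: the North site 10, the Downtown lot 9, the East site 9, the Riverside lot 4, the West site 8. Eliminate the Riverside lot.
Round 2: the North site 10, the Downtown lot 9, the East site 13, the West site 8. Eliminate the West site.
Round 3: the North site 18, the Downtown lot 9, the East site 13. Eliminate the Downtown lot.
Round 4: the North site 18, the East site 22. The East site has a majority.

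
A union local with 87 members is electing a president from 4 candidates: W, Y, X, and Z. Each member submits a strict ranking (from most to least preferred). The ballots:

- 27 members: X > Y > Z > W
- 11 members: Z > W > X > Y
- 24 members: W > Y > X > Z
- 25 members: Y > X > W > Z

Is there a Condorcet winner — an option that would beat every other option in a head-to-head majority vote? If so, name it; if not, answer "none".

Y

Y vs W: 52–35 for Y.
Y vs X: 49–38 for Y.
Y vs Z: 76–11 for Y.
Y beats every other option head-to-head.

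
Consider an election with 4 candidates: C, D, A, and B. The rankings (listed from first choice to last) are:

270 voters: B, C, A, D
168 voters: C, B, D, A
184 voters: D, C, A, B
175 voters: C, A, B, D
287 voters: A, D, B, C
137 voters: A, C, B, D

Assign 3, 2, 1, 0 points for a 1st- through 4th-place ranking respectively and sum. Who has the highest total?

C

C: 270·2 + 168·3 + 184·2 + 175·3 + 287·0 + 137·2 = 2211
D: 270·0 + 168·1 + 184·3 + 175·0 + 287·2 + 137·0 = 1294
A: 270·1 + 168·0 + 184·1 + 175·2 + 287·3 + 137·3 = 2076
B: 270·3 + 168·2 + 184·0 + 175·1 + 287·1 + 137·1 = 1745
C has the highest Borda score (2211).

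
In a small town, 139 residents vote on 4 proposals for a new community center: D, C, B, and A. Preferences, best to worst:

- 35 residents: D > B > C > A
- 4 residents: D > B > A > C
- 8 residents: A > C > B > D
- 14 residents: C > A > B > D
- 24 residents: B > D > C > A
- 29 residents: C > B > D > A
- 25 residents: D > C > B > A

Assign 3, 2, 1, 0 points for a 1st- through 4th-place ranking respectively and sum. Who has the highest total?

D: 35·3 + 4·3 + 8·0 + 14·0 + 24·2 + 29·1 + 25·3 = 269
C: 35·1 + 4·0 + 8·2 + 14·3 + 24·1 + 29·3 + 25·2 = 254
B: 35·2 + 4·2 + 8·1 + 14·1 + 24·3 + 29·2 + 25·1 = 255
A: 35·0 + 4·1 + 8·3 + 14·2 + 24·0 + 29·0 + 25·0 = 56
D has the highest Borda score (269).

D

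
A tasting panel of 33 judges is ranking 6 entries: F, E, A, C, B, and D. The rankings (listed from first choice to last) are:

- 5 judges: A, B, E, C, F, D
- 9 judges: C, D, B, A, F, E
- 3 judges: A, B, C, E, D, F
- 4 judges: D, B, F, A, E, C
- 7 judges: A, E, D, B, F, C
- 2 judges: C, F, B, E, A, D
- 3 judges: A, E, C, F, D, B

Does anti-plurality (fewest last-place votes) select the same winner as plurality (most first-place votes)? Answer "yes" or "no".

yes

Anti-plurality — last-place votes: F 3, E 9, A 0, C 11, B 3, D 7. Winner: A.
Plurality — first-place votes: F 0, E 0, A 18, C 11, B 0, D 4. Winner: A.
The two methods agree.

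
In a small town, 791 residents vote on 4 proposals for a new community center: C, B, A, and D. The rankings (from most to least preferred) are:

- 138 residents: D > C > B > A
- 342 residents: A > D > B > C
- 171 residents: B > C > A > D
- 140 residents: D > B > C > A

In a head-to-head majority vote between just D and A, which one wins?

A

Voters preferring D to A: 278; preferring A to D: 513.
A wins the head-to-head.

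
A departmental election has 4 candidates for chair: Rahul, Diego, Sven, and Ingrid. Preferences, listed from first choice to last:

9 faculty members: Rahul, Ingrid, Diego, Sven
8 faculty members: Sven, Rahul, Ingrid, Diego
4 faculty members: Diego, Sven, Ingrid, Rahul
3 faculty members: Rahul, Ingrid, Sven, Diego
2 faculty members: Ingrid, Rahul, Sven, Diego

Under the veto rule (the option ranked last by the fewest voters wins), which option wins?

Ingrid

Last-place votes: Rahul 4, Diego 13, Sven 9, Ingrid 0.
Ingrid is ranked last by the fewest voters, so Ingrid wins.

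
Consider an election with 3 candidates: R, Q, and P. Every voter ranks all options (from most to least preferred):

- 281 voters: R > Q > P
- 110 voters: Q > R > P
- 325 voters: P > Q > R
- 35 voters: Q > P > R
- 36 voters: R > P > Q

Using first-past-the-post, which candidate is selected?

P

First-place votes: R 317, Q 145, P 325.
P has the most first-place votes.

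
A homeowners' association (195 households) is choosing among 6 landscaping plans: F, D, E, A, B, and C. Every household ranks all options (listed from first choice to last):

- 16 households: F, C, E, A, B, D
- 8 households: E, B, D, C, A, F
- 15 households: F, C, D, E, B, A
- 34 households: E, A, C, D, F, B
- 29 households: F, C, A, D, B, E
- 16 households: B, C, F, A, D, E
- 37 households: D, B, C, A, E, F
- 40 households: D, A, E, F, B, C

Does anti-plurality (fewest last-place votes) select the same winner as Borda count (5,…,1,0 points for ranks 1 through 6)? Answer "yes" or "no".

Anti-plurality — last-place votes: F 45, D 16, E 45, A 15, B 34, C 40. Winner: A.
Borda — scores: F 462, D 596, E 445, A 529, B 360, C 533. Winner: D.
The two methods disagree.

no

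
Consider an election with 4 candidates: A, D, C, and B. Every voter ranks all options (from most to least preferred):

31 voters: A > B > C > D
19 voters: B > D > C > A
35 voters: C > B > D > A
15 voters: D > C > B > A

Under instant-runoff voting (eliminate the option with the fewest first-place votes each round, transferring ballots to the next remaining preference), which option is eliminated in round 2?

B

Round 1: A 31, D 15, C 35, B 19. Eliminate D.
Round 2: A 31, C 50, B 19. Eliminate B.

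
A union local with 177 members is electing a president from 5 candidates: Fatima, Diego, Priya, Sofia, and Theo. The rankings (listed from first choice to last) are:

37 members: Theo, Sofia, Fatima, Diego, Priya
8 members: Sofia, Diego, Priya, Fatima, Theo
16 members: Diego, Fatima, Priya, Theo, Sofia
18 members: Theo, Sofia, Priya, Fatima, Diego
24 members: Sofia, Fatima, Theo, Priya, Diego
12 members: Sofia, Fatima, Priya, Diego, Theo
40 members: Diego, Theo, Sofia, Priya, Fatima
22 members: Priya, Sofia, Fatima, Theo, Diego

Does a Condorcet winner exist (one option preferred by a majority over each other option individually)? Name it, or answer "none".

Theo vs Fatima: 95–82 for Theo.
Theo vs Diego: 101–76 for Theo.
Theo vs Priya: 119–58 for Theo.
Theo vs Sofia: 111–66 for Theo.
Theo beats every other option head-to-head.

Theo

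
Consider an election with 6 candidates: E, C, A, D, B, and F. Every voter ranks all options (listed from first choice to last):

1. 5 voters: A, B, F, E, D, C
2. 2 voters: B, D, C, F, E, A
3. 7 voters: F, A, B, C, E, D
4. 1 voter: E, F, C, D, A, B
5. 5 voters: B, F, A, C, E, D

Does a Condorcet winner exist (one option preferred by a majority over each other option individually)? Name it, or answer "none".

none

Checking pairwise contests:
C beats E 14–6.
A beats C 17–3.
F beats A 15–5.
E beats D 18–2.
A beats B 13–7.
B beats F 12–8.
Every option loses at least one head-to-head, so there is no Condorcet winner.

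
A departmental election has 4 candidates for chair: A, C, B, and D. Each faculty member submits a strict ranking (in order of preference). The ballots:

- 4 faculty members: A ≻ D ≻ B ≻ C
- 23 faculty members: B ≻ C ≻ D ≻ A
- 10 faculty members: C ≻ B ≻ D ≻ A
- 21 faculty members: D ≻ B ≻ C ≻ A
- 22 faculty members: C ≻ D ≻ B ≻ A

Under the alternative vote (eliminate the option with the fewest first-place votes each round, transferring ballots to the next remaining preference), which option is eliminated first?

Round 1: A 4, C 32, B 23, D 21. Eliminate A.

A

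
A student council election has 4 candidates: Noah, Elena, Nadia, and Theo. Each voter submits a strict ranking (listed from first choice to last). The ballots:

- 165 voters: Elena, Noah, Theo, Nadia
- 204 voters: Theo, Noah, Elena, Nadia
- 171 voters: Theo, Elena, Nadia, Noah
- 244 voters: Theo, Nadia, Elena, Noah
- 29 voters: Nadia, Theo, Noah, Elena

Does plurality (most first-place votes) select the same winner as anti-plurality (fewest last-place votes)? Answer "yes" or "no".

Plurality — first-place votes: Noah 0, Elena 165, Nadia 29, Theo 619. Winner: Theo.
Anti-plurality — last-place votes: Noah 415, Elena 29, Nadia 369, Theo 0. Winner: Theo.
The two methods agree.

yes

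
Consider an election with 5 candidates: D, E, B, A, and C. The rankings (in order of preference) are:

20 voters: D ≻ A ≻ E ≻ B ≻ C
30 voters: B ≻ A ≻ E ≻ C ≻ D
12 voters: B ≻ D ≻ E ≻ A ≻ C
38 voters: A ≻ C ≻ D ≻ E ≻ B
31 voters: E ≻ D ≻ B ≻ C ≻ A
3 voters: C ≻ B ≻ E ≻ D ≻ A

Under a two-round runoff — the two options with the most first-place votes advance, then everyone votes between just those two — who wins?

B

Round 1 first-place votes: D 20, E 31, B 42, A 38, C 3.
B and A advance.
Runoff: B is preferred to A by 76 voters; A by 58.
B wins the runoff.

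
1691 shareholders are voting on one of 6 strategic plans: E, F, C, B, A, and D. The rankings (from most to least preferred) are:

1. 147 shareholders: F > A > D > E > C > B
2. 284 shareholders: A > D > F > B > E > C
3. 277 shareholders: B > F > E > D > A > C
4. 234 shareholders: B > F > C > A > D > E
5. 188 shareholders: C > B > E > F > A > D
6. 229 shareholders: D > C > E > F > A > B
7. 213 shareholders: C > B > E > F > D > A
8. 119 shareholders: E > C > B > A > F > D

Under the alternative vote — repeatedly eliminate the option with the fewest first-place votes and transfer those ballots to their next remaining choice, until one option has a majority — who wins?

Round 1: E 119, F 147, C 401, B 511, A 284, D 229. Eliminate E.
Round 2: F 147, C 520, B 511, A 284, D 229. Eliminate F.
Round 3: C 520, B 511, A 431, D 229. Eliminate D.
Round 4: C 749, B 511, A 431. Eliminate A.
Round 5: C 896, B 795. C has a majority.

C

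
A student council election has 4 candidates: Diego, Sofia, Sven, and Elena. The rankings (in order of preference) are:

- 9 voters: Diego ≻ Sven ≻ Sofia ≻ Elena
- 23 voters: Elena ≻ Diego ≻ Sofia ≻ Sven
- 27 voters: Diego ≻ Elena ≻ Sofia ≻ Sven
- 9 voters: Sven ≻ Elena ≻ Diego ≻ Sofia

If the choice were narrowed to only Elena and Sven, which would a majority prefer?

Elena

Voters preferring Elena to Sven: 50; preferring Sven to Elena: 18.
Elena wins the head-to-head.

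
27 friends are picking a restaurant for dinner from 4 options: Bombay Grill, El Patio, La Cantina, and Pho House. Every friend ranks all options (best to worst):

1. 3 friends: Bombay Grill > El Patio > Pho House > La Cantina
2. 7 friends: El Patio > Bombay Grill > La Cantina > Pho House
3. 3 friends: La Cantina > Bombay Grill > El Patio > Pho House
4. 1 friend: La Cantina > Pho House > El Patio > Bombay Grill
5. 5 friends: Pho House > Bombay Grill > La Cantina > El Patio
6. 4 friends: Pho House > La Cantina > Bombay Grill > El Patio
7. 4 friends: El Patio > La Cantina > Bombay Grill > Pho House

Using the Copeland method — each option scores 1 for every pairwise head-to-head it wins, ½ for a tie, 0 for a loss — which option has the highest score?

Bombay Grill: beats El Patio, La Cantina, and Pho House → score 3.
El Patio: beats La Cantina and Pho House; loses to Bombay Grill → score 2.
La Cantina: beats Pho House; loses to Bombay Grill and El Patio → score 1.
Pho House: loses to Bombay Grill, El Patio, and La Cantina → score 0.
Bombay Grill has the best pairwise record.

Bombay Grill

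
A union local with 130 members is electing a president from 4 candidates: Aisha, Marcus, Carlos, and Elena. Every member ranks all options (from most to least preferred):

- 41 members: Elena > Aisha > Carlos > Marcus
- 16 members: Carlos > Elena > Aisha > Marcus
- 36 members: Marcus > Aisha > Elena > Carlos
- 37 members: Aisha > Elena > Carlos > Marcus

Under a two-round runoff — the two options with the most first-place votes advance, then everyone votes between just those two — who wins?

Round 1 first-place votes: Aisha 37, Marcus 36, Carlos 16, Elena 41.
Elena and Aisha advance.
Runoff: Elena is preferred to Aisha by 57 voters; Aisha by 73.
Aisha wins the runoff.

Aisha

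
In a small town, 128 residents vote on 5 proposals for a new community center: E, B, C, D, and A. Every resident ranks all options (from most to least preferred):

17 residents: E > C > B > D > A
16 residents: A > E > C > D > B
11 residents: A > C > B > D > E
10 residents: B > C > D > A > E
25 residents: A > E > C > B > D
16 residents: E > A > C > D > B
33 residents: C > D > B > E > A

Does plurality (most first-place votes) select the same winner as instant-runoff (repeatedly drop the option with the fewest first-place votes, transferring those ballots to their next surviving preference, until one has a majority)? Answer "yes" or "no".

Plurality — first-place votes: E 33, B 10, C 33, D 0, A 52. Winner: A.
Instant-runoff — R1 E 33, B 10, C 33, D 0, A 52 (D out); R2 E 33, B 10, C 33, A 52 (B out); R3 E 33, C 43, A 52 (E out); R4 C 60, A 68 (A winner). Winner: A.
The two methods agree.

yes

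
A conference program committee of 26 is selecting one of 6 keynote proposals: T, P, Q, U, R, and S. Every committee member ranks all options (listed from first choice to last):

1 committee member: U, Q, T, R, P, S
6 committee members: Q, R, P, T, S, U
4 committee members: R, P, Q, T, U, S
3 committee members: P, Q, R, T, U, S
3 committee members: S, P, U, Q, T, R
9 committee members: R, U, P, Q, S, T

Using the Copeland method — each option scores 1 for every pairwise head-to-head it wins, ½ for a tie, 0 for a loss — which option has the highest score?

R

T: beats S; ties U; loses to P, Q, and R → score 1.5.
P: beats T, Q, U, and S; loses to R → score 4.
Q: beats T and S; ties U and R; loses to P → score 3.
U: beats S; ties T and Q; loses to P and R → score 2.
R: beats T, P, U, and S; ties Q → score 4.5.
S: loses to T, P, Q, U, and R → score 0.
R has the best pairwise record.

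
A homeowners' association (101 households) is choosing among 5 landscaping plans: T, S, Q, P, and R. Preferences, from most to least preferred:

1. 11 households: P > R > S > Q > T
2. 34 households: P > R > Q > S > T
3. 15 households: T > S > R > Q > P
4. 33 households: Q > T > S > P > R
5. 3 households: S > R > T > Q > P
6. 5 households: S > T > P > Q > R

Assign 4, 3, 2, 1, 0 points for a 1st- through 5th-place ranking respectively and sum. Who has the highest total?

T: 11·0 + 34·0 + 15·4 + 33·3 + 3·2 + 5·3 = 180
S: 11·2 + 34·1 + 15·3 + 33·2 + 3·4 + 5·4 = 199
Q: 11·1 + 34·2 + 15·1 + 33·4 + 3·1 + 5·1 = 234
P: 11·4 + 34·4 + 15·0 + 33·1 + 3·0 + 5·2 = 223
R: 11·3 + 34·3 + 15·2 + 33·0 + 3·3 + 5·0 = 174
Q has the highest Borda score (234).

Q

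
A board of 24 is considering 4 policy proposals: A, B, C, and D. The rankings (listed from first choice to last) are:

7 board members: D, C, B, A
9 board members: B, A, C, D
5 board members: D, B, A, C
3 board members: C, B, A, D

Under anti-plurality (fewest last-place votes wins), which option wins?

B

Last-place votes: A 7, B 0, C 5, D 12.
B is ranked last by the fewest voters, so B wins.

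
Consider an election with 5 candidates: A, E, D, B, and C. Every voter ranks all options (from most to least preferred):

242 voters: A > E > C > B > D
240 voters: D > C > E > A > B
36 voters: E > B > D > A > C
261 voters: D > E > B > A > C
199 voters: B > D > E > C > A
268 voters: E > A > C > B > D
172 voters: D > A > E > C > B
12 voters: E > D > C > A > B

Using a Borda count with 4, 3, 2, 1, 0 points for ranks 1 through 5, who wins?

A: 242·4 + 240·1 + 36·1 + 261·1 + 199·0 + 268·3 + 172·3 + 12·1 = 2837
E: 242·3 + 240·2 + 36·4 + 261·3 + 199·2 + 268·4 + 172·2 + 12·4 = 3995
D: 242·0 + 240·4 + 36·2 + 261·4 + 199·3 + 268·0 + 172·4 + 12·3 = 3397
B: 242·1 + 240·0 + 36·3 + 261·2 + 199·4 + 268·1 + 172·0 + 12·0 = 1936
C: 242·2 + 240·3 + 36·0 + 261·0 + 199·1 + 268·2 + 172·1 + 12·2 = 2135
E has the highest Borda score (3995).

E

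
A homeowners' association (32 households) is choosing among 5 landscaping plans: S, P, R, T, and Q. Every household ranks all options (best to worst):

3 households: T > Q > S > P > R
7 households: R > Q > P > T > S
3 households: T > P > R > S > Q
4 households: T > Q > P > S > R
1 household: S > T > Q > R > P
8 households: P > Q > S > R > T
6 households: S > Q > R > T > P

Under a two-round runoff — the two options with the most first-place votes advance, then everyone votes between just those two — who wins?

T

Round 1 first-place votes: S 7, P 8, R 7, T 10, Q 0.
T and P advance.
Runoff: T is preferred to P by 17 voters; P by 15.
T wins the runoff.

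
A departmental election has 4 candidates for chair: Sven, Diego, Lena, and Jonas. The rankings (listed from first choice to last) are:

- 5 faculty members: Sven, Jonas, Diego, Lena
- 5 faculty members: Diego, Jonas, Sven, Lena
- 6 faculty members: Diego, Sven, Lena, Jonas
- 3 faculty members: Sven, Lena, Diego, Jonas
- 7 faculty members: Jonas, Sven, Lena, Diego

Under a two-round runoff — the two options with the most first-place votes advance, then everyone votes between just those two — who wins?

Sven

Round 1 first-place votes: Sven 8, Diego 11, Lena 0, Jonas 7.
Diego and Sven advance.
Runoff: Diego is preferred to Sven by 11 voters; Sven by 15.
Sven wins the runoff.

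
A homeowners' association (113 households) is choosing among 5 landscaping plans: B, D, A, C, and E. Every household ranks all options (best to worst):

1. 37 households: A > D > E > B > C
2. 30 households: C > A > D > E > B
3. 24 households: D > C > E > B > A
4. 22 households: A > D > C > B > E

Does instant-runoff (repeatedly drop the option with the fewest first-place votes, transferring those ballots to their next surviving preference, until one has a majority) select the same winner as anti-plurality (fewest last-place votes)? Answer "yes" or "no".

no

Instant-runoff — R1 B 0, D 24, A 59, C 30, E 0 (A winner). Winner: A.
Anti-plurality — last-place votes: B 30, D 0, A 24, C 37, E 22. Winner: D.
The two methods disagree.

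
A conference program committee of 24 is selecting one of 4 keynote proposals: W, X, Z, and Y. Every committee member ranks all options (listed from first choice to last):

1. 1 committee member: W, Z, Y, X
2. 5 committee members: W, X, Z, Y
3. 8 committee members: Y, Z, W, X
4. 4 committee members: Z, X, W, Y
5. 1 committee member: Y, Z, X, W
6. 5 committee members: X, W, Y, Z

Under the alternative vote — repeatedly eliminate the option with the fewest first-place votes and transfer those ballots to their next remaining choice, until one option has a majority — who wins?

Round 1: W 6, X 5, Z 4, Y 9. Eliminate Z.
Round 2: W 6, X 9, Y 9. Eliminate W.
Round 3: X 14, Y 10. X has a majority.

X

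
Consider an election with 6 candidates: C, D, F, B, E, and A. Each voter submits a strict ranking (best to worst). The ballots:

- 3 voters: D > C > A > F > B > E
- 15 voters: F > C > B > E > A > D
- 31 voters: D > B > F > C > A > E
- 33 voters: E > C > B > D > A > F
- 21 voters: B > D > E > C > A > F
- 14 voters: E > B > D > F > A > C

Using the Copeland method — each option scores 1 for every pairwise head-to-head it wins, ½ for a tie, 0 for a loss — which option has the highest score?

B

C: beats A; loses to D, F, B, and E → score 1.
D: beats C, F, and A; loses to B and E → score 3.
F: beats C and A; loses to D, B, and E → score 2.
B: beats C, D, F, E, and A → score 5.
E: beats C, D, F, and A; loses to B → score 4.
A: loses to C, D, F, B, and E → score 0.
B has the best pairwise record.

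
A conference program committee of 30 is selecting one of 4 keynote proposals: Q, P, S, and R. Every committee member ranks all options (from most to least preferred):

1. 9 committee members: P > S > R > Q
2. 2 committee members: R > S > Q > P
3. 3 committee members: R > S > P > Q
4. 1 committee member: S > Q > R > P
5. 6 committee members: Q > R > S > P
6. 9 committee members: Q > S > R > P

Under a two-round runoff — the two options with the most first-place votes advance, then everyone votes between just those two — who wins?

Q

Round 1 first-place votes: Q 15, P 9, S 1, R 5.
Q and P advance.
Runoff: Q is preferred to P by 18 voters; P by 12.
Q wins the runoff.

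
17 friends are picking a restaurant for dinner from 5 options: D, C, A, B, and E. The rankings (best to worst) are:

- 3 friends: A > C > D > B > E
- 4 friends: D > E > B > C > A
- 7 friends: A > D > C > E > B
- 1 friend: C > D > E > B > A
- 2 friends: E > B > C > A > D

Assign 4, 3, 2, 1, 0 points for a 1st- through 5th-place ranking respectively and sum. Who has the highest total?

D

D: 3·2 + 4·4 + 7·3 + 1·3 + 2·0 = 46
C: 3·3 + 4·1 + 7·2 + 1·4 + 2·2 = 35
A: 3·4 + 4·0 + 7·4 + 1·0 + 2·1 = 42
B: 3·1 + 4·2 + 7·0 + 1·1 + 2·3 = 18
E: 3·0 + 4·3 + 7·1 + 1·2 + 2·4 = 29
D has the highest Borda score (46).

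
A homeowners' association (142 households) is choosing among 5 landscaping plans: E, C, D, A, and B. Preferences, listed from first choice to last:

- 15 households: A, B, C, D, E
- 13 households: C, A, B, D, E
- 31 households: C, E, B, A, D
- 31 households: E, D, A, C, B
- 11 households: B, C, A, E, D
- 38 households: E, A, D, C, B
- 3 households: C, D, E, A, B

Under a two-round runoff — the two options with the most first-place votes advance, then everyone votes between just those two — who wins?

Round 1 first-place votes: E 69, C 47, D 0, A 15, B 11.
E and C advance.
Runoff: E is preferred to C by 69 voters; C by 73.
C wins the runoff.

C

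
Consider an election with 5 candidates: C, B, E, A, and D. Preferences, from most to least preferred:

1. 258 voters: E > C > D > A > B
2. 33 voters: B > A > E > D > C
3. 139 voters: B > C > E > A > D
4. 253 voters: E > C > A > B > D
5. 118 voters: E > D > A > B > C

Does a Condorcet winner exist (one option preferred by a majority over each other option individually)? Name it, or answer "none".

E vs C: 662–139 for E.
E vs B: 629–172 for E.
E vs A: 768–33 for E.
E vs D: 801–0 for E.
E beats every other option head-to-head.

E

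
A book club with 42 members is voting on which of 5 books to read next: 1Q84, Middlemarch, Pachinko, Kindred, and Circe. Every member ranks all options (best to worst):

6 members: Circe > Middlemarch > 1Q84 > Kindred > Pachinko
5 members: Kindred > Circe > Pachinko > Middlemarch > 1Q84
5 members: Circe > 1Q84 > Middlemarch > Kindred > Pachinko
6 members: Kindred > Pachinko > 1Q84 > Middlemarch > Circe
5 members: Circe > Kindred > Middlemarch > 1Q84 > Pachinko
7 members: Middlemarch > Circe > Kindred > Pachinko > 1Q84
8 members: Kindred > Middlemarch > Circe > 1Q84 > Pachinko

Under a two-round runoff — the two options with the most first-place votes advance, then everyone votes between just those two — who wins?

Round 1 first-place votes: 1Q84 0, Middlemarch 7, Pachinko 0, Kindred 19, Circe 16.
Kindred and Circe advance.
Runoff: Kindred is preferred to Circe by 19 voters; Circe by 23.
Circe wins the runoff.

Circe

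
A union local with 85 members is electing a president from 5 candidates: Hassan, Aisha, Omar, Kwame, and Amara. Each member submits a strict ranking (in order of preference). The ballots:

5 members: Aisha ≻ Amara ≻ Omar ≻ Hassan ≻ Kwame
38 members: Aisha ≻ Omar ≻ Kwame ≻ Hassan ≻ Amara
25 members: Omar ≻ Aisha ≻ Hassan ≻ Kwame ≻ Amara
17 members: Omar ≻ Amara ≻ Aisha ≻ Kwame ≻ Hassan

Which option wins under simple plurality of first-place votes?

First-place votes: Hassan 0, Aisha 43, Omar 42, Kwame 0, Amara 0.
Aisha has the most first-place votes.

Aisha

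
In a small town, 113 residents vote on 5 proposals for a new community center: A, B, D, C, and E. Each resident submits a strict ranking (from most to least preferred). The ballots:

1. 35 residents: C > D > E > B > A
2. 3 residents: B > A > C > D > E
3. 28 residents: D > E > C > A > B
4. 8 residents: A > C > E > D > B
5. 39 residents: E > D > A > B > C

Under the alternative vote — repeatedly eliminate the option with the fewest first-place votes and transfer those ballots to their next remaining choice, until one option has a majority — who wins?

E

Round 1: A 8, B 3, D 28, C 35, E 39. Eliminate B.
Round 2: A 11, D 28, C 35, E 39. Eliminate A.
Round 3: D 28, C 46, E 39. Eliminate D.
Round 4: C 46, E 67. E has a majority.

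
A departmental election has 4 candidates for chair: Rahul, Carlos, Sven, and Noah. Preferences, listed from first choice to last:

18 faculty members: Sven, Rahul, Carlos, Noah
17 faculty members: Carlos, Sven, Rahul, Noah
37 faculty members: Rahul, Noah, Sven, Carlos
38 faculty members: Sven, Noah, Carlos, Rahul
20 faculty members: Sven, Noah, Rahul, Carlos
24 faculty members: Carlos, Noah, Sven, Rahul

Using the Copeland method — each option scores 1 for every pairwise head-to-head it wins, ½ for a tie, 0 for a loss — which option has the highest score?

Sven

Rahul: loses to Carlos, Sven, and Noah → score 0.
Carlos: beats Rahul; loses to Sven and Noah → score 1.
Sven: beats Rahul, Carlos, and Noah → score 3.
Noah: beats Rahul and Carlos; loses to Sven → score 2.
Sven has the best pairwise record.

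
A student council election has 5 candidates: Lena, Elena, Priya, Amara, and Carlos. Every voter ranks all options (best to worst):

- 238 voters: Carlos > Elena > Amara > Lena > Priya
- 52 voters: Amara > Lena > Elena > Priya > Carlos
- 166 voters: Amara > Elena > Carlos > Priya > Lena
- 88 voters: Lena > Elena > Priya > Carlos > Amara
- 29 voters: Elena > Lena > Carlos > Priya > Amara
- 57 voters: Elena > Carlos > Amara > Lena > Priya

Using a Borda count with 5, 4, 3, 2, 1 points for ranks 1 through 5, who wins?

Elena

Lena: 238·2 + 52·4 + 166·1 + 88·5 + 29·4 + 57·2 = 1520
Elena: 238·4 + 52·3 + 166·4 + 88·4 + 29·5 + 57·5 = 2554
Priya: 238·1 + 52·2 + 166·2 + 88·3 + 29·2 + 57·1 = 1053
Amara: 238·3 + 52·5 + 166·5 + 88·1 + 29·1 + 57·3 = 2092
Carlos: 238·5 + 52·1 + 166·3 + 88·2 + 29·3 + 57·4 = 2231
Elena has the highest Borda score (2554).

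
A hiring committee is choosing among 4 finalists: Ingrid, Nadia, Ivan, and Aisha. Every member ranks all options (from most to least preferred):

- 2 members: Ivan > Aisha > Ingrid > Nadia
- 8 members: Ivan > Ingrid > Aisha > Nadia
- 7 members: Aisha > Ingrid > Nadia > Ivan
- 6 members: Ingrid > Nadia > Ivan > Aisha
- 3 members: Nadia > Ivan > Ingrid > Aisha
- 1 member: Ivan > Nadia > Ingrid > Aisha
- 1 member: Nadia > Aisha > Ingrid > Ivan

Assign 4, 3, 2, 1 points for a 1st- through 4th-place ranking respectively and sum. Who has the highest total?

Ingrid: 2·2 + 8·3 + 7·3 + 6·4 + 3·2 + 1·2 + 1·2 = 83
Nadia: 2·1 + 8·1 + 7·2 + 6·3 + 3·4 + 1·3 + 1·4 = 61
Ivan: 2·4 + 8·4 + 7·1 + 6·2 + 3·3 + 1·4 + 1·1 = 73
Aisha: 2·3 + 8·2 + 7·4 + 6·1 + 3·1 + 1·1 + 1·3 = 63
Ingrid has the highest Borda score (83).

Ingrid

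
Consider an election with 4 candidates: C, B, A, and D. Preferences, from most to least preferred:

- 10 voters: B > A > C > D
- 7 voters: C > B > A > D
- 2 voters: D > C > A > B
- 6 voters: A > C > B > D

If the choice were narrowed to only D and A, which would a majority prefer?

Voters preferring D to A: 2; preferring A to D: 23.
A wins the head-to-head.

A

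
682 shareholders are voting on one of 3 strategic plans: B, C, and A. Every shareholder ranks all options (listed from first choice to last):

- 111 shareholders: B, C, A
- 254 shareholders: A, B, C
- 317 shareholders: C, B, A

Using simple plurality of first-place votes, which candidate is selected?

First-place votes: B 111, C 317, A 254.
C has the most first-place votes.

C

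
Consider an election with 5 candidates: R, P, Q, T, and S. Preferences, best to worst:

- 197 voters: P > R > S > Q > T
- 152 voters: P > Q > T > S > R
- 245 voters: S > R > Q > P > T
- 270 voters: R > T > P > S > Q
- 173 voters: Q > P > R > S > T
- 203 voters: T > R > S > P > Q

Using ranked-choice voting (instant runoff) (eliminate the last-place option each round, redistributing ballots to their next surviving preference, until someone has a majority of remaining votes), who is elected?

Round 1: R 270, P 349, Q 173, T 203, S 245. Eliminate Q.
Round 2: R 270, P 522, T 203, S 245. Eliminate T.
Round 3: R 473, P 522, S 245. Eliminate S.
Round 4: R 718, P 522. R has a majority.

R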